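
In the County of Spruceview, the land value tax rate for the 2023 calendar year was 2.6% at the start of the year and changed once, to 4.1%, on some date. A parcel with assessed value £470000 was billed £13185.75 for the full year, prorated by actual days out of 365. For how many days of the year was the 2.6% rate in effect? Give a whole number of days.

315 days

Let d = days at the first rate; then 365 − d days at the second rate.
£470000 × [2.6%·d + 4.1%·(365−d)] / 365 = £13185.75
Solving gives d = 315, so the new rate took effect on November 12, 2023.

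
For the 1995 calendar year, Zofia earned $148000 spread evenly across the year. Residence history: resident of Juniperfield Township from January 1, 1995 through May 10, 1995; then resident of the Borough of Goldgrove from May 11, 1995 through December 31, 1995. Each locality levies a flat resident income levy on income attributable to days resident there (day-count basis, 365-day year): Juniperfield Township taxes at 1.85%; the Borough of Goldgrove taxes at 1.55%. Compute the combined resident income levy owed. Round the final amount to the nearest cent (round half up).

Juniperfield Township, January 1 – May 10, 1995: 130 days → $148000 × 1.85% × 130/365 = $975.1781
The Borough of Goldgrove, May 11 – December 31, 1995: 235 days → $148000 × 1.55% × 235/365 = $1476.9589
Total = $2452.1370

$2452.14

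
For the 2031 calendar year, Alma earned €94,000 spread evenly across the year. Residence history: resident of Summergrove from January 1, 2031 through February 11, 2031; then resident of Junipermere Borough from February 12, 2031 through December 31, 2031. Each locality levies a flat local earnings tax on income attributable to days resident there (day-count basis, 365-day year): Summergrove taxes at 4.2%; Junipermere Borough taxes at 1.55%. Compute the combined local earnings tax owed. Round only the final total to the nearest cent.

Summergrove, January 1 – February 11, 2031: 42 days → €94,000 × 4.2% × 42/365 = €454.2904
Junipermere Borough, February 12 – December 31, 2031: 323 days → €94,000 × 1.55% × 323/365 = €1,289.3452
Total = €1,743.6356

€1,743.64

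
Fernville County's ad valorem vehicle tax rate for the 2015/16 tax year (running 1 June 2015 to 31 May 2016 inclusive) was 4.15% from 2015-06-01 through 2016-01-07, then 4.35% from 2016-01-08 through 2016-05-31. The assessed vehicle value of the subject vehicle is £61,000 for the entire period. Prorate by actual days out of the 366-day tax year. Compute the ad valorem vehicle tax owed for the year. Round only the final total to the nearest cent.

£2,579.83

2015-06-01 to 2016-01-07: 221 days at 4.15% → £61,000 × 4.15% × 221/366 = £1,528.5833
2016-01-08 to 2016-05-31: 145 days at 4.35% → £61,000 × 4.35% × 145/366 = £1,051.2500
Total = £2,579.8333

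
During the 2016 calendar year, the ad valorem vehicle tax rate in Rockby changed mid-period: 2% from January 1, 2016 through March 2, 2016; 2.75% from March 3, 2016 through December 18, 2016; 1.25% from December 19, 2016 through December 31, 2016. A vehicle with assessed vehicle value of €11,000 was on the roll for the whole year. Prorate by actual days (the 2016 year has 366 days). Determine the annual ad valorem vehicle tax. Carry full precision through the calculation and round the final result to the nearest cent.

€282.66

January 1 – March 2, 2016: 62 days at 2% → €11,000 × 2% × 62/366 = €37.2678
March 3 – December 18, 2016: 291 days at 2.75% → €11,000 × 2.75% × 291/366 = €240.5123
December 19 – December 31, 2016: 13 days at 1.25% → €11,000 × 1.25% × 13/366 = €4.8839
Total = €282.6639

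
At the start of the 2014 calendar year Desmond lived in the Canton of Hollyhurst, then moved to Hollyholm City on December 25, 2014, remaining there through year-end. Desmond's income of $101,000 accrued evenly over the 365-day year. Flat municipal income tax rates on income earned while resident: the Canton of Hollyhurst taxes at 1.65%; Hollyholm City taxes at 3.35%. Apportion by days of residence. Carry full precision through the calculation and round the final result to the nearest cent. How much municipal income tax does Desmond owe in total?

The Canton of Hollyhurst, January 1 – December 24, 2014: 358 days → $101,000 × 1.65% × 358/365 = $1,634.5397
Hollyholm City, December 25 – December 31, 2014: 7 days → $101,000 × 3.35% × 7/365 = $64.8890
Total = $1,699.4288

$1,699.43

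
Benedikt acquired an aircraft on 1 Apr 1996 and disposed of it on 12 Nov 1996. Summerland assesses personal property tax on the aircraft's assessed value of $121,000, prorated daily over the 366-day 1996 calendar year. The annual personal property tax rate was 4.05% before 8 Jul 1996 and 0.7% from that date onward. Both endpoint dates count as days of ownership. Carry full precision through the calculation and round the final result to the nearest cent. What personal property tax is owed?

1 Apr – 7 Jul 1996: 98 days at 4.05% → $121,000 × 4.05% × 98/366 = $1,312.1557
8 Jul – 12 Nov 1996: 128 days at 0.7% → $121,000 × 0.7% × 128/366 = $296.2186
Total = $1,608.3743

$1,608.37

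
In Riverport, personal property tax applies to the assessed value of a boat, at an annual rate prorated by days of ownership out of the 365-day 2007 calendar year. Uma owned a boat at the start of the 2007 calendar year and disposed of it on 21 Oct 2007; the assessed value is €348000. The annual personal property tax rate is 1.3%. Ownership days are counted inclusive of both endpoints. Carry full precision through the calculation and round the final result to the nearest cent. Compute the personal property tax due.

€3643.99

Days held (1 Jan – 21 Oct 2007): 294 out of 365
Tax = €348000 × 1.3% × 294/365 = €3643.9890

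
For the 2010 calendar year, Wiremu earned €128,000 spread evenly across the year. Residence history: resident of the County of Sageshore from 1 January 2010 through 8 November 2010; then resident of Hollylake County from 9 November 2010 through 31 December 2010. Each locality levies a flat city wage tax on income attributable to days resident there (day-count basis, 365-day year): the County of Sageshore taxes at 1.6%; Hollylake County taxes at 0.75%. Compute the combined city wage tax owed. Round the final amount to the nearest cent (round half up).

The County of Sageshore, 1 January – 8 November 2010: 312 days → €128,000 × 1.6% × 312/365 = €1,750.6192
Hollylake County, 9 November – 31 December 2010: 53 days → €128,000 × 0.75% × 53/365 = €139.3973
Total = €1,890.0164

€1,890.02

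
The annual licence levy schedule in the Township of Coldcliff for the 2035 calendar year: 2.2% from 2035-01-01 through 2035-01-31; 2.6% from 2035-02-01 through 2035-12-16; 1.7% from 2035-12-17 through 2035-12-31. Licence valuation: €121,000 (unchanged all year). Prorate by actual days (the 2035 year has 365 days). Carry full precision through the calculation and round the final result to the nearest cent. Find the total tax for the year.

€3,060.14

2035-01-01 to 2035-01-31: 31 days at 2.2% → €121,000 × 2.2% × 31/365 = €226.0877
2035-02-01 to 2035-12-16: 319 days at 2.6% → €121,000 × 2.6% × 319/365 = €2,749.5178
2035-12-17 to 2035-12-31: 15 days at 1.7% → €121,000 × 1.7% × 15/365 = €84.5342
Total = €3,060.1397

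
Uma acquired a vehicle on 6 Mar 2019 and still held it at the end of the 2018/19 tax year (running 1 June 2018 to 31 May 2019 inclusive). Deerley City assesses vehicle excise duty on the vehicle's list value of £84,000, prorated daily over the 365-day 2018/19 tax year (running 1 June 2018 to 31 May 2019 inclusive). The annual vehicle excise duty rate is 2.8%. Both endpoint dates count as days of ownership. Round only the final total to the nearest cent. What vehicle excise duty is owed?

£560.61

Days held (6 Mar – 31 May 2019): 87 out of 365
Tax = £84,000 × 2.8% × 87/365 = £560.6137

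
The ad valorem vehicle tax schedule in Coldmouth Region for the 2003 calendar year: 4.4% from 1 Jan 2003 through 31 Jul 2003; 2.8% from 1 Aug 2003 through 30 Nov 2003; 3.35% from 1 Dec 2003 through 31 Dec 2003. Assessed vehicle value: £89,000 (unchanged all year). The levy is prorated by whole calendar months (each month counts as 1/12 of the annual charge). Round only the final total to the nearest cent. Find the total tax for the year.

1 Jan – 31 Jul 2003: 7 months at 4.4% → £89,000 × 4.4% × 7/12 = £2,284.3333
1 Aug – 30 Nov 2003: 4 months at 2.8% → £89,000 × 2.8% × 4/12 = £830.6667
1 Dec – 31 Dec 2003: 1 month at 3.35% → £89,000 × 3.35% × 1/12 = £248.4583
Total = £3,363.4583

£3,363.46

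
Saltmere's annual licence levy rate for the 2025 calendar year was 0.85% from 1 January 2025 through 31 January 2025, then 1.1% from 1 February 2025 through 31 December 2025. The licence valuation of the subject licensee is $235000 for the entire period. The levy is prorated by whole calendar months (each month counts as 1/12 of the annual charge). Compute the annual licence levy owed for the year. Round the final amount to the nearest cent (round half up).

$2536.04

1 January – 31 January 2025: 1 month at 0.85% → $235000 × 0.85% × 1/12 = $166.4583
1 February – 31 December 2025: 11 months at 1.1% → $235000 × 1.1% × 11/12 = $2369.5833
Total = $2536.0417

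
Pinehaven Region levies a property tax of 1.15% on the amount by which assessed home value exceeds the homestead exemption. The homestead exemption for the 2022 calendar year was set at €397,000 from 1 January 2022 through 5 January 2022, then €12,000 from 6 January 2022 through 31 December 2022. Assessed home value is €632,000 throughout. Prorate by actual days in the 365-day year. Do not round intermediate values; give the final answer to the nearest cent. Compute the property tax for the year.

1 January – 5 January 2022: 5 days, exemption €397,000 → (€632,000 − €397,000) × 1.15% × 5/365 = €37.0205
6 January – 31 December 2022: 360 days, exemption €12,000 → (€632,000 − €12,000) × 1.15% × 360/365 = €7,032.3288
Total = €7,069.3493

€7,069.35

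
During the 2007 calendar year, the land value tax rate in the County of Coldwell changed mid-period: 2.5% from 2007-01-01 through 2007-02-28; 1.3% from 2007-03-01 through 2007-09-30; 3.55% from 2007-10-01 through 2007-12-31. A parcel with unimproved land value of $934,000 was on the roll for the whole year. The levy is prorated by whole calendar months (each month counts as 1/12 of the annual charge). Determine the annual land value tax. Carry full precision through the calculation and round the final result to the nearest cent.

2007-01-01 to 2007-02-28: 2 months at 2.5% → $934,000 × 2.5% × 2/12 = $3,891.6667
2007-03-01 to 2007-09-30: 7 months at 1.3% → $934,000 × 1.3% × 7/12 = $7,082.8333
2007-10-01 to 2007-12-31: 3 months at 3.55% → $934,000 × 3.55% × 3/12 = $8,289.2500
Total = $19,263.7500

$19,263.75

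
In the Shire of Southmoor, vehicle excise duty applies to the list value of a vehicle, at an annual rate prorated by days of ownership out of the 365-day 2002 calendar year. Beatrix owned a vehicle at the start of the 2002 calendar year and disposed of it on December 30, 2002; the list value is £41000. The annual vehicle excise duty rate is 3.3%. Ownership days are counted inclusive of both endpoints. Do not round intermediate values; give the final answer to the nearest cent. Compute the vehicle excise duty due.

£1349.29

Days held (January 1 – December 30, 2002): 364 out of 365
Tax = £41000 × 3.3% × 364/365 = £1349.2932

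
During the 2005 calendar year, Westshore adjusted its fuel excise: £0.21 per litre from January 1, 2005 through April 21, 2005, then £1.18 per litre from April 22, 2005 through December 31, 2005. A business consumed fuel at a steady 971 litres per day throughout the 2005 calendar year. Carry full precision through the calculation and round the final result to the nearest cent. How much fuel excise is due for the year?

£313,662.13

January 1 – April 21, 2005: 111 days × 971 litres/day = 107,781 litres at £0.21/litre → £22,634.01
April 22 – December 31, 2005: 254 days × 971 litres/day = 246,634 litres at £1.18/litre → £291,028.12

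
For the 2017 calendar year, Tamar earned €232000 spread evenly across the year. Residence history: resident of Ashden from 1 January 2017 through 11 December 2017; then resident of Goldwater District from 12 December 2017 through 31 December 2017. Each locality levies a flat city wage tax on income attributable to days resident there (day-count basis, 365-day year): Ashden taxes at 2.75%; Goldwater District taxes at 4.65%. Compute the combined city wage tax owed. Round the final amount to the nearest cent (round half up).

Ashden, 1 January – 11 December 2017: 345 days → €232000 × 2.75% × 345/365 = €6030.4110
Goldwater District, 12 December – 31 December 2017: 20 days → €232000 × 4.65% × 20/365 = €591.1233
Total = €6621.5342

€6621.53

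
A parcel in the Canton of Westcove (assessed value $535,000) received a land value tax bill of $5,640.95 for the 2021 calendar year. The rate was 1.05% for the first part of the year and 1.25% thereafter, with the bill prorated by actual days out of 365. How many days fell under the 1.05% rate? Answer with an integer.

357 days

Let d = days at the first rate; then 365 − d days at the second rate.
$535,000 × [1.05%·d + 1.25%·(365−d)] / 365 = $5,640.95
Solving gives d = 357, so the new rate took effect on December 24, 2021.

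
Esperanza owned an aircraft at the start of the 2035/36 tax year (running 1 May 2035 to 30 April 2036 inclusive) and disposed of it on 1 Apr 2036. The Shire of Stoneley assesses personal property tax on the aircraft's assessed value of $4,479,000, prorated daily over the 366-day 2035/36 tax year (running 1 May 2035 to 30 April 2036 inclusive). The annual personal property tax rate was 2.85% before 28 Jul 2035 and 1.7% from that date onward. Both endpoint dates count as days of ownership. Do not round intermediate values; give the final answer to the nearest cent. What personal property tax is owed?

$82,494.37

1 May – 27 Jul 2035: 88 days at 2.85% → $4,479,000 × 2.85% × 88/366 = $30,692.1639
28 Jul 2035 – 1 Apr 2036: 249 days at 1.7% → $4,479,000 × 1.7% × 249/366 = $51,802.2049
Total = $82,494.3689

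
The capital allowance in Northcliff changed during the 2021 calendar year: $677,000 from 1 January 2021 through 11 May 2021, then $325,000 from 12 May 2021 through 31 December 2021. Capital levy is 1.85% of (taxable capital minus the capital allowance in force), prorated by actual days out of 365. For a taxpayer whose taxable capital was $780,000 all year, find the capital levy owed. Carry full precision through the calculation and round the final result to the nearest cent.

$6,080.32

1 January – 11 May 2021: 131 days, exemption $677,000 → ($780,000 − $677,000) × 1.85% × 131/365 = $683.8918
12 May – 31 December 2021: 234 days, exemption $325,000 → ($780,000 − $325,000) × 1.85% × 234/365 = $5,396.4247
Total = $6,080.3164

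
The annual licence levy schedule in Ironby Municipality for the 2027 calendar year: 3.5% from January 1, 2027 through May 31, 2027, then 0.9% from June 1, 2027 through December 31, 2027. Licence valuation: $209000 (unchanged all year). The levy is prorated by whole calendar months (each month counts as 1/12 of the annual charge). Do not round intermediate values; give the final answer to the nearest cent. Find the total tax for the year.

$4145.17

January 1 – May 31, 2027: 5 months at 3.5% → $209000 × 3.5% × 5/12 = $3047.9167
June 1 – December 31, 2027: 7 months at 0.9% → $209000 × 0.9% × 7/12 = $1097.2500
Total = $4145.1667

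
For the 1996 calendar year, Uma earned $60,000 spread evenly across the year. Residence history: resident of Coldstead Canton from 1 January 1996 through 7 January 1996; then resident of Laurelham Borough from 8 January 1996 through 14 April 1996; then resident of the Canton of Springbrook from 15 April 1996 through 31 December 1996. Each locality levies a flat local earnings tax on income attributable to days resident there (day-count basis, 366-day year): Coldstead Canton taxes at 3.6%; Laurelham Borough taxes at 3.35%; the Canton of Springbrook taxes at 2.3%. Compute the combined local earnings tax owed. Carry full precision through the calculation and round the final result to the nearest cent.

Coldstead Canton, 1 January – 7 January 1996: 7 days → $60,000 × 3.6% × 7/366 = $41.3115
Laurelham Borough, 8 January – 14 April 1996: 98 days → $60,000 × 3.35% × 98/366 = $538.1967
The Canton of Springbrook, 15 April – 31 December 1996: 261 days → $60,000 × 2.3% × 261/366 = $984.0984
Total = $1,563.6066

$1,563.61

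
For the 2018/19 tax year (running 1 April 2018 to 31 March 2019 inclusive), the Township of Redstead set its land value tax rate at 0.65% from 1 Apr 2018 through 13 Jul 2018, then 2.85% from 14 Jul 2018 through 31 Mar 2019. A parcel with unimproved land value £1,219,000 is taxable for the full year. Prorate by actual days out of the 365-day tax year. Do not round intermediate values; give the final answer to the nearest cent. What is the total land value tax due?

£27,100.21

1 Apr – 13 Jul 2018: 104 days at 0.65% → £1,219,000 × 0.65% × 104/365 = £2,257.6548
14 Jul 2018 – 31 Mar 2019: 261 days at 2.85% → £1,219,000 × 2.85% × 261/365 = £24,842.5521
Total = £27,100.2068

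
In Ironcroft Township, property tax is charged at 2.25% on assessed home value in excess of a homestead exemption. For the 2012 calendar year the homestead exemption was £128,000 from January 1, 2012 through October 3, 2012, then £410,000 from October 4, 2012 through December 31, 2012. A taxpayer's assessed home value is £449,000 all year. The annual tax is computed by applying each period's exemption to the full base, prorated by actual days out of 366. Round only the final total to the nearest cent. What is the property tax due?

£5,679.59

January 1 – October 3, 2012: 277 days, exemption £128,000 → (£449,000 − £128,000) × 2.25% × 277/366 = £5,466.2090
October 4 – December 31, 2012: 89 days, exemption £410,000 → (£449,000 − £410,000) × 2.25% × 89/366 = £213.3811
Total = £5,679.5902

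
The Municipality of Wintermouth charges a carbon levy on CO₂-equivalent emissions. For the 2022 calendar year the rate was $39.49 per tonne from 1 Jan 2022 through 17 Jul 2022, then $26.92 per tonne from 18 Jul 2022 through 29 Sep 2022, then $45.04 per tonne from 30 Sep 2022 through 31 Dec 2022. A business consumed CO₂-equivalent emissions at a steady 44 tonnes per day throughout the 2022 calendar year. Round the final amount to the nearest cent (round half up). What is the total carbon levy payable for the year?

1 Jan – 17 Jul 2022: 198 days × 44 tonnes/day = 8,712 tonnes at $39.49/tonne → $344,036.88
18 Jul – 29 Sep 2022: 74 days × 44 tonnes/day = 3,256 tonnes at $26.92/tonne → $87,651.52
30 Sep – 31 Dec 2022: 93 days × 44 tonnes/day = 4,092 tonnes at $45.04/tonne → $184,303.68

$615,992.08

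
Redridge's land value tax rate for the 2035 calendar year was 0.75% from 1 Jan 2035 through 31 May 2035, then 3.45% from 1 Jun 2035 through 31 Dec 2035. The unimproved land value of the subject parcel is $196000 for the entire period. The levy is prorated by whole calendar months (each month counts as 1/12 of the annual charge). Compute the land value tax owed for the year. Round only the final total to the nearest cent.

1 Jan – 31 May 2035: 5 months at 0.75% → $196000 × 0.75% × 5/12 = $612.5000
1 Jun – 31 Dec 2035: 7 months at 3.45% → $196000 × 3.45% × 7/12 = $3944.5000
Total = $4557.0000

$4557.00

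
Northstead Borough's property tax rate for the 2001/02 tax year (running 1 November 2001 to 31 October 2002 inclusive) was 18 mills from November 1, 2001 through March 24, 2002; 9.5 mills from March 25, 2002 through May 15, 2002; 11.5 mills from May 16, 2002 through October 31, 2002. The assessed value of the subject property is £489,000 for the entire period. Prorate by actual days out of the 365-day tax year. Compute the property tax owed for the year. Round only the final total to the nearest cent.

£6,738.15

November 1, 2001 – March 24, 2002: 144 days at 18 mills → £489,000 × 1.8% × 144/365 = £3,472.5699
March 25 – May 15, 2002: 52 days at 9.5 mills → £489,000 × 0.95% × 52/365 = £661.8247
May 16 – October 31, 2002: 169 days at 11.5 mills → £489,000 × 1.15% × 169/365 = £2,603.7575
Total = £6,738.1521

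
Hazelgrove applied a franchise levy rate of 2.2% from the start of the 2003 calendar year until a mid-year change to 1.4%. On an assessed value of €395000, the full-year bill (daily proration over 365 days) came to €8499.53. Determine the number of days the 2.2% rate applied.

343 days

Let d = days at the first rate; then 365 − d days at the second rate.
€395000 × [2.2%·d + 1.4%·(365−d)] / 365 = €8499.53
Solving gives d = 343, so the new rate took effect on December 10, 2003.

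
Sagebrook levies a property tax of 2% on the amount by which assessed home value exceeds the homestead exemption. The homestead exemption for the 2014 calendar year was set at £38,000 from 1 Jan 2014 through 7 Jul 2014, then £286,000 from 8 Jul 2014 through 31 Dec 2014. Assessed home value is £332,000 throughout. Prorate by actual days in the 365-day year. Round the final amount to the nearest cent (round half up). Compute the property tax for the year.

£3,474.74

1 Jan – 7 Jul 2014: 188 days, exemption £38,000 → (£332,000 − £38,000) × 2% × 188/365 = £3,028.6027
8 Jul – 31 Dec 2014: 177 days, exemption £286,000 → (£332,000 − £286,000) × 2% × 177/365 = £446.1370
Total = £3,474.7397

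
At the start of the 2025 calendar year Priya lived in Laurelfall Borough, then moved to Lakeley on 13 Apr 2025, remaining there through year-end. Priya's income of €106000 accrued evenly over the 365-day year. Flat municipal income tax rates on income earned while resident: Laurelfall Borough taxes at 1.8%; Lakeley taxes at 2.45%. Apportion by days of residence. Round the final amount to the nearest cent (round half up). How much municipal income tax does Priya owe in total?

Laurelfall Borough, 1 Jan – 12 Apr 2025: 102 days → €106000 × 1.8% × 102/365 = €533.1945
Lakeley, 13 Apr – 31 Dec 2025: 263 days → €106000 × 2.45% × 263/365 = €1871.2630
Total = €2404.4575

€2404.46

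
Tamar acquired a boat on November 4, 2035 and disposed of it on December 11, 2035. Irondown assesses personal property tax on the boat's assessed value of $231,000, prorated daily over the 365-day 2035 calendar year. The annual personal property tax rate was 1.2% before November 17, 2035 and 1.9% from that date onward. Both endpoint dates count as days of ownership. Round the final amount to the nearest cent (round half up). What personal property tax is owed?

November 4 – November 16, 2035: 13 days at 1.2% → $231,000 × 1.2% × 13/365 = $98.7288
November 17 – December 11, 2035: 25 days at 1.9% → $231,000 × 1.9% × 25/365 = $300.6164
Total = $399.3452

$399.35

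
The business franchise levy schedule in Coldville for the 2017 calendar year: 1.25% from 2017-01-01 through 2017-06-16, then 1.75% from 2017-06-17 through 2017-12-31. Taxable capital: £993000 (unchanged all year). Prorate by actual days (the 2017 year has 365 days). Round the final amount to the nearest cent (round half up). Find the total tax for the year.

2017-01-01 to 2017-06-16: 167 days at 1.25% → £993000 × 1.25% × 167/365 = £5679.1438
2017-06-17 to 2017-12-31: 198 days at 1.75% → £993000 × 1.75% × 198/365 = £9426.6986
Total = £15105.8425

£15105.84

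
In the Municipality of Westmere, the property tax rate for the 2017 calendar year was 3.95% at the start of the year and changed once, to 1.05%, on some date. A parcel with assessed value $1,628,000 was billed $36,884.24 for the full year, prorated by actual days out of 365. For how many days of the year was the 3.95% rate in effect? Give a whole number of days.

153 days

Let d = days at the first rate; then 365 − d days at the second rate.
$1,628,000 × [3.95%·d + 1.05%·(365−d)] / 365 = $36,884.24
Solving gives d = 153, so the new rate took effect on 3 Jun 2017.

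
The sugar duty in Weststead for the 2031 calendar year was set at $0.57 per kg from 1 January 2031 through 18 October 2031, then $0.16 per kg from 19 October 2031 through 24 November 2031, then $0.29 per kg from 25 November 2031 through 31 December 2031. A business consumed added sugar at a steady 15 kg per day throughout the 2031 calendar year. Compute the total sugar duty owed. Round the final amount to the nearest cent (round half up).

1 January – 18 October 2031: 291 days × 15 kg/day = 4,365 kg at $0.57/kg → $2,488.05
19 October – 24 November 2031: 37 days × 15 kg/day = 555 kg at $0.16/kg → $88.80
25 November – 31 December 2031: 37 days × 15 kg/day = 555 kg at $0.29/kg → $160.95

$2,737.80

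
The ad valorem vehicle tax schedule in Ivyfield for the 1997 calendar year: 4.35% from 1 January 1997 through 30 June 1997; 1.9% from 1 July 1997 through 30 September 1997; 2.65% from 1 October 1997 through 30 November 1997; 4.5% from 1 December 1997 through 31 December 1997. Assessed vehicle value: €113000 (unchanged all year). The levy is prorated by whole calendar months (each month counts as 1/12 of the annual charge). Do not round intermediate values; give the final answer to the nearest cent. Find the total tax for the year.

€3917.33

1 January – 30 June 1997: 6 months at 4.35% → €113000 × 4.35% × 6/12 = €2457.7500
1 July – 30 September 1997: 3 months at 1.9% → €113000 × 1.9% × 3/12 = €536.7500
1 October – 30 November 1997: 2 months at 2.65% → €113000 × 2.65% × 2/12 = €499.0833
1 December – 31 December 1997: 1 month at 4.5% → €113000 × 4.5% × 1/12 = €423.7500
Total = €3917.3333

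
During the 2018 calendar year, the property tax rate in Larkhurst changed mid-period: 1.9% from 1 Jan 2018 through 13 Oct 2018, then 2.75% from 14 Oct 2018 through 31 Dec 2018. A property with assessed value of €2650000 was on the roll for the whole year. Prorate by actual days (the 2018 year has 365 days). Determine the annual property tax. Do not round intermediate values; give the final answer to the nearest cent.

€55225.27

1 Jan – 13 Oct 2018: 286 days at 1.9% → €2650000 × 1.9% × 286/365 = €39452.3288
14 Oct – 31 Dec 2018: 79 days at 2.75% → €2650000 × 2.75% × 79/365 = €15772.9452
Total = €55225.2740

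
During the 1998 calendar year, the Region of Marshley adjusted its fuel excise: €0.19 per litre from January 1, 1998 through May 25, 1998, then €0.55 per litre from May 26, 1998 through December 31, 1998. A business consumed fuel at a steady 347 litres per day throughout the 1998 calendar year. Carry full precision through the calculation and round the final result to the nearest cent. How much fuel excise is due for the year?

€51546.85

January 1 – May 25, 1998: 145 days × 347 litres/day = 50,315 litres at €0.19/litre → €9559.85
May 26 – December 31, 1998: 220 days × 347 litres/day = 76,340 litres at €0.55/litre → €41987.00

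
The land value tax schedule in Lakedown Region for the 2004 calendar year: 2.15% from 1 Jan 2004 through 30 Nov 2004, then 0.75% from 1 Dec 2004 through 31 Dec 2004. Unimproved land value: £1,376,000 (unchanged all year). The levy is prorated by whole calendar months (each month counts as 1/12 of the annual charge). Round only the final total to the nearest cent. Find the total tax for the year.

£27,978.67

1 Jan – 30 Nov 2004: 11 months at 2.15% → £1,376,000 × 2.15% × 11/12 = £27,118.6667
1 Dec – 31 Dec 2004: 1 month at 0.75% → £1,376,000 × 0.75% × 1/12 = £860.0000
Total = £27,978.6667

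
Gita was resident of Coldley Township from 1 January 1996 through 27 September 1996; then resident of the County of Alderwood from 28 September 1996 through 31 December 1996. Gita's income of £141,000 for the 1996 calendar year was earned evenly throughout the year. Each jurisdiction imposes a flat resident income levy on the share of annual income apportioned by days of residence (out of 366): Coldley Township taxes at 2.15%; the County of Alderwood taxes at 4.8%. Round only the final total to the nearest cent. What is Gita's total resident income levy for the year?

£4,001.36

Coldley Township, 1 January – 27 September 1996: 271 days → £141,000 × 2.15% × 271/366 = £2,244.6352
The County of Alderwood, 28 September – 31 December 1996: 95 days → £141,000 × 4.8% × 95/366 = £1,756.7213
Total = £4,001.3566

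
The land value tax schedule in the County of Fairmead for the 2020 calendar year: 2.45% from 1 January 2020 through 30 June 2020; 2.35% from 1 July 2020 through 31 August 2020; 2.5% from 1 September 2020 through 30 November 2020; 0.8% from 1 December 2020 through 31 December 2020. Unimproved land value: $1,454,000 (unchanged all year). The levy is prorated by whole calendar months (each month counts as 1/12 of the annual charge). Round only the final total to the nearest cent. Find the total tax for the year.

$33,563.17

1 January – 30 June 2020: 6 months at 2.45% → $1,454,000 × 2.45% × 6/12 = $17,811.5000
1 July – 31 August 2020: 2 months at 2.35% → $1,454,000 × 2.35% × 2/12 = $5,694.8333
1 September – 30 November 2020: 3 months at 2.5% → $1,454,000 × 2.5% × 3/12 = $9,087.5000
1 December – 31 December 2020: 1 month at 0.8% → $1,454,000 × 0.8% × 1/12 = $969.3333
Total = $33,563.1667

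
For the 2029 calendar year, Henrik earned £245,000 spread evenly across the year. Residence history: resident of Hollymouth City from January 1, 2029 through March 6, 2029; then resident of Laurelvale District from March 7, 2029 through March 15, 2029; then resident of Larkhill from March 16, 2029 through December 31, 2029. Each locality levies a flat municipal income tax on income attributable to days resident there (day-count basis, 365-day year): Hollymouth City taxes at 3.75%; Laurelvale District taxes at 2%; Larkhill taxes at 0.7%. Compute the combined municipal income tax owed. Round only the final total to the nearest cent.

Hollymouth City, January 1 – March 6, 2029: 65 days → £245,000 × 3.75% × 65/365 = £1,636.1301
Laurelvale District, March 7 – March 15, 2029: 9 days → £245,000 × 2% × 9/365 = £120.8219
Larkhill, March 16 – December 31, 2029: 291 days → £245,000 × 0.7% × 291/365 = £1,367.3014
Total = £3,124.2534

£3,124.25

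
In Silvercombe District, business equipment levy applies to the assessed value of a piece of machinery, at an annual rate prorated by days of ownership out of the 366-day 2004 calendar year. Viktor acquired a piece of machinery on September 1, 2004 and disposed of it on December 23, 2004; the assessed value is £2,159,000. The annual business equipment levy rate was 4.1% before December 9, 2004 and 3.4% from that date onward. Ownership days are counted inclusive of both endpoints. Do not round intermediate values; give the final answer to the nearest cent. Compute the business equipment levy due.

£26,952.11

September 1 – December 8, 2004: 99 days at 4.1% → £2,159,000 × 4.1% × 99/366 = £23,943.6639
December 9 – December 23, 2004: 15 days at 3.4% → £2,159,000 × 3.4% × 15/366 = £3,008.4426
Total = £26,952.1066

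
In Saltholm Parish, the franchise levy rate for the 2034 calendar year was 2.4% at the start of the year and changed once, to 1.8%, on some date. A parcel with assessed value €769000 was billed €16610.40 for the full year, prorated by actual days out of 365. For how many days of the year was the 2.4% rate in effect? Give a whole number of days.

219 days

Let d = days at the first rate; then 365 − d days at the second rate.
€769000 × [2.4%·d + 1.8%·(365−d)] / 365 = €16610.40
Solving gives d = 219, so the new rate took effect on 8 August 2034.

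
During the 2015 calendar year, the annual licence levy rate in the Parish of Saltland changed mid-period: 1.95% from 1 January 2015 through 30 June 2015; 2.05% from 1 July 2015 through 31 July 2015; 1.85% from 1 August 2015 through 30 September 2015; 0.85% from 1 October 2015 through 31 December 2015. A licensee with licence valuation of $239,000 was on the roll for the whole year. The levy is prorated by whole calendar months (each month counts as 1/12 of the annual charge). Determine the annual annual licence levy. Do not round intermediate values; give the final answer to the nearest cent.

1 January – 30 June 2015: 6 months at 1.95% → $239,000 × 1.95% × 6/12 = $2,330.2500
1 July – 31 July 2015: 1 month at 2.05% → $239,000 × 2.05% × 1/12 = $408.2917
1 August – 30 September 2015: 2 months at 1.85% → $239,000 × 1.85% × 2/12 = $736.9167
1 October – 31 December 2015: 3 months at 0.85% → $239,000 × 0.85% × 3/12 = $507.8750
Total = $3,983.3333

$3,983.33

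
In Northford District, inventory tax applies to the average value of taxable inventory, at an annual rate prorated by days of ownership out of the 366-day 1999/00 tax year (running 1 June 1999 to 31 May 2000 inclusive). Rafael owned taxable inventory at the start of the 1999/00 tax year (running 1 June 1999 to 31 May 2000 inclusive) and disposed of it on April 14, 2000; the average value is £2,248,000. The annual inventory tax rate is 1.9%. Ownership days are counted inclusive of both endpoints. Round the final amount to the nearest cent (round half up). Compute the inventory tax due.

Days held (June 1, 1999 – April 14, 2000): 319 out of 366
Tax = £2,248,000 × 1.9% × 319/366 = £37,227.1257

£37,227.13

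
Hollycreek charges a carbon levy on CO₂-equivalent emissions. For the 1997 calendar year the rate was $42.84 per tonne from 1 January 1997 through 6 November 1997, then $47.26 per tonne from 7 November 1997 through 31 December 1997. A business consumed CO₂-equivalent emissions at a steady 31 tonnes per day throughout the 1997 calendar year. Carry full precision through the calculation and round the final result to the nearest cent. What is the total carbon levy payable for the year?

1 January – 6 November 1997: 310 days × 31 tonnes/day = 9,610 tonnes at $42.84/tonne → $411692.40
7 November – 31 December 1997: 55 days × 31 tonnes/day = 1,705 tonnes at $47.26/tonne → $80578.30

$492270.70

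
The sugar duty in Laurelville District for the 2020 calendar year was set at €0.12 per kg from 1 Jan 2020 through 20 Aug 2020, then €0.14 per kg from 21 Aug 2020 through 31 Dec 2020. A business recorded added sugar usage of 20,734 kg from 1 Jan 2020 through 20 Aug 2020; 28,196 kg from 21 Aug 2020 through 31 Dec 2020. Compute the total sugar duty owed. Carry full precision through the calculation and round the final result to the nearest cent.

1 Jan – 20 Aug 2020: 20,734 kg at €0.12/kg → €2488.08
21 Aug – 31 Dec 2020: 28,196 kg at €0.14/kg → €3947.44

€6435.52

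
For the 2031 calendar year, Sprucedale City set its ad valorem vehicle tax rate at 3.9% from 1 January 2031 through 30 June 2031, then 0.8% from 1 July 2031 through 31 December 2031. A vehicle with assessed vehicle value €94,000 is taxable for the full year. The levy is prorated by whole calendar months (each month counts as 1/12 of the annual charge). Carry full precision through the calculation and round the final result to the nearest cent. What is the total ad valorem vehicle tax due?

1 January – 30 June 2031: 6 months at 3.9% → €94,000 × 3.9% × 6/12 = €1,833.0000
1 July – 31 December 2031: 6 months at 0.8% → €94,000 × 0.8% × 6/12 = €376.0000
Total = €2,209.0000

€2,209.00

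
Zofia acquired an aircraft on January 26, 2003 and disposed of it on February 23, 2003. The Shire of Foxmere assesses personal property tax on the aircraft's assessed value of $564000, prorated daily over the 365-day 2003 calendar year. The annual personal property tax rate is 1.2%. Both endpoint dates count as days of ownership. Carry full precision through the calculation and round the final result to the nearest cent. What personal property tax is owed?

$537.73

Days held (January 26 – February 23, 2003): 29 out of 365
Tax = $564000 × 1.2% × 29/365 = $537.7315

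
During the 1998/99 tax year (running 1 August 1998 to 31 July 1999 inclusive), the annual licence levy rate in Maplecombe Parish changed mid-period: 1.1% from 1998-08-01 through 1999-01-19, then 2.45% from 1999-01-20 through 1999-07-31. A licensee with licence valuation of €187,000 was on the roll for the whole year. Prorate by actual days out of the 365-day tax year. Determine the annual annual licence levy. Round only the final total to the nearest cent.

1998-08-01 to 1999-01-19: 172 days at 1.1% → €187,000 × 1.1% × 172/365 = €969.3260
1999-01-20 to 1999-07-31: 193 days at 2.45% → €187,000 × 2.45% × 193/365 = €2,422.5466
Total = €3,391.8726

€3,391.87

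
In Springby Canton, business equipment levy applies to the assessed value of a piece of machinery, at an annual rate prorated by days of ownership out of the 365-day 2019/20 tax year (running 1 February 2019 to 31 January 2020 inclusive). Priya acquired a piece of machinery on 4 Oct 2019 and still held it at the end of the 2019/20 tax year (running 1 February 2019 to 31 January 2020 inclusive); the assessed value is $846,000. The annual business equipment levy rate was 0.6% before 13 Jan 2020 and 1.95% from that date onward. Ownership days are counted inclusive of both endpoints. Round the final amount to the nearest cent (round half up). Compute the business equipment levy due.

$2,263.34

4 Oct 2019 – 12 Jan 2020: 101 days at 0.6% → $846,000 × 0.6% × 101/365 = $1,404.5918
13 Jan – 31 Jan 2020: 19 days at 1.95% → $846,000 × 1.95% × 19/365 = $858.7479
Total = $2,263.3397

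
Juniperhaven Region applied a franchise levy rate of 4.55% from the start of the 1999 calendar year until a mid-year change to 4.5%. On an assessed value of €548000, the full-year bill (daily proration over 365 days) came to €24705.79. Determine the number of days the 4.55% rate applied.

Let d = days at the first rate; then 365 − d days at the second rate.
€548000 × [4.55%·d + 4.5%·(365−d)] / 365 = €24705.79
Solving gives d = 61, so the new rate took effect on March 3, 1999.

61 days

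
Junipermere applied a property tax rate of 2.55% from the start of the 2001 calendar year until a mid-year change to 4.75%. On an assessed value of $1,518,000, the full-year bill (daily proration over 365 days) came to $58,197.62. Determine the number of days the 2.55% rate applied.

152 days

Let d = days at the first rate; then 365 − d days at the second rate.
$1,518,000 × [2.55%·d + 4.75%·(365−d)] / 365 = $58,197.62
Solving gives d = 152, so the new rate took effect on 2 June 2001.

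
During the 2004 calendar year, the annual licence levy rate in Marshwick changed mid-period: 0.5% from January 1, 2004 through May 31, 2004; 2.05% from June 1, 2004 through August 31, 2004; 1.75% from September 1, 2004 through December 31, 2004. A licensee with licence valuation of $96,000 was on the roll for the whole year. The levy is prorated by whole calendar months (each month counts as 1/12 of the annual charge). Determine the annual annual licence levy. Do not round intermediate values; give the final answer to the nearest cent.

$1,252.00

January 1 – May 31, 2004: 5 months at 0.5% → $96,000 × 0.5% × 5/12 = $200.0000
June 1 – August 31, 2004: 3 months at 2.05% → $96,000 × 2.05% × 3/12 = $492.0000
September 1 – December 31, 2004: 4 months at 1.75% → $96,000 × 1.75% × 4/12 = $560.0000
Total = $1,252.0000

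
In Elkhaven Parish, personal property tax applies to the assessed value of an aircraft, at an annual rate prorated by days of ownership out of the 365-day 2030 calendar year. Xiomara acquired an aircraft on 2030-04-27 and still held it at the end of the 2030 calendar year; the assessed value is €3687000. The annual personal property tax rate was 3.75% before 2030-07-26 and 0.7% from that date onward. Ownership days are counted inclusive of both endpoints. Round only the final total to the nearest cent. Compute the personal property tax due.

€45334.95

2030-04-27 to 2030-07-25: 90 days at 3.75% → €3687000 × 3.75% × 90/365 = €34092.1233
2030-07-26 to 2030-12-31: 159 days at 0.7% → €3687000 × 0.7% × 159/365 = €11242.8247
Total = €45334.9479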